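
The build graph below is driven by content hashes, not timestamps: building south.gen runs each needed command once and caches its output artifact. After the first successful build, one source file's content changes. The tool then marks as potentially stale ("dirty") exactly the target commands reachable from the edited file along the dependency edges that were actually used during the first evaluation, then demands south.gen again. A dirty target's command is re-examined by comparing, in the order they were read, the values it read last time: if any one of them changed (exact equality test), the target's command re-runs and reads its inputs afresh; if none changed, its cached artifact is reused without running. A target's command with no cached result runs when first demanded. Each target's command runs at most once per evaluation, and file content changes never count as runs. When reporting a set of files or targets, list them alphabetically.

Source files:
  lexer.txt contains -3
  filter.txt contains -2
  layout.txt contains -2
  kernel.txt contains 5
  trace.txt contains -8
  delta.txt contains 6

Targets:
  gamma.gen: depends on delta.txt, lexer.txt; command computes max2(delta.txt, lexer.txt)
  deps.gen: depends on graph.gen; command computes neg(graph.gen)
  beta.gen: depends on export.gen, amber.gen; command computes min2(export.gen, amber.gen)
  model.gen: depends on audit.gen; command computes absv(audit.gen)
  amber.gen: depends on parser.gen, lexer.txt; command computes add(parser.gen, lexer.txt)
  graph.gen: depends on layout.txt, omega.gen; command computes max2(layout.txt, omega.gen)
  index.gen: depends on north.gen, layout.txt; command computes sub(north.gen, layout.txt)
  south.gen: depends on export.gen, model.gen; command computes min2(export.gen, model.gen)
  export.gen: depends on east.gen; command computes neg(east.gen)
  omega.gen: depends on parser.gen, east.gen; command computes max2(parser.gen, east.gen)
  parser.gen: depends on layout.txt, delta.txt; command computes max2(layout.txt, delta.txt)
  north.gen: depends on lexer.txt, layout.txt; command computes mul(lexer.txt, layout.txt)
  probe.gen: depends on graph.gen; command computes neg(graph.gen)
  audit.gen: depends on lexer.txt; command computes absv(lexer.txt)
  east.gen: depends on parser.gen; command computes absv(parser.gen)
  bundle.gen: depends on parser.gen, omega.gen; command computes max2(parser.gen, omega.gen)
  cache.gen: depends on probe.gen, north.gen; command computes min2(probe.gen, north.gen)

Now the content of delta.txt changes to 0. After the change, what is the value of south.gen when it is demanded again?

south.gen now evaluates to 0.

Initial pass — values computed on the first demand:
  audit.gen = absv(-3) = 3
  model.gen = absv(3) = 3
  parser.gen = max2(-2, 6) = 6
  east.gen = absv(6) = 6
  export.gen = neg(6) = -6
  south.gen = min2(-6, 3) = -6

Second demand — change propagation:
  parser.gen: re-runs because delta.txt 6->0; new result 0.
  east.gen: re-runs because parser.gen 6->0; new result 0.
  export.gen: re-runs because east.gen 6->0; new result 0.
  south.gen: re-runs because export.gen -6->0; new result 0.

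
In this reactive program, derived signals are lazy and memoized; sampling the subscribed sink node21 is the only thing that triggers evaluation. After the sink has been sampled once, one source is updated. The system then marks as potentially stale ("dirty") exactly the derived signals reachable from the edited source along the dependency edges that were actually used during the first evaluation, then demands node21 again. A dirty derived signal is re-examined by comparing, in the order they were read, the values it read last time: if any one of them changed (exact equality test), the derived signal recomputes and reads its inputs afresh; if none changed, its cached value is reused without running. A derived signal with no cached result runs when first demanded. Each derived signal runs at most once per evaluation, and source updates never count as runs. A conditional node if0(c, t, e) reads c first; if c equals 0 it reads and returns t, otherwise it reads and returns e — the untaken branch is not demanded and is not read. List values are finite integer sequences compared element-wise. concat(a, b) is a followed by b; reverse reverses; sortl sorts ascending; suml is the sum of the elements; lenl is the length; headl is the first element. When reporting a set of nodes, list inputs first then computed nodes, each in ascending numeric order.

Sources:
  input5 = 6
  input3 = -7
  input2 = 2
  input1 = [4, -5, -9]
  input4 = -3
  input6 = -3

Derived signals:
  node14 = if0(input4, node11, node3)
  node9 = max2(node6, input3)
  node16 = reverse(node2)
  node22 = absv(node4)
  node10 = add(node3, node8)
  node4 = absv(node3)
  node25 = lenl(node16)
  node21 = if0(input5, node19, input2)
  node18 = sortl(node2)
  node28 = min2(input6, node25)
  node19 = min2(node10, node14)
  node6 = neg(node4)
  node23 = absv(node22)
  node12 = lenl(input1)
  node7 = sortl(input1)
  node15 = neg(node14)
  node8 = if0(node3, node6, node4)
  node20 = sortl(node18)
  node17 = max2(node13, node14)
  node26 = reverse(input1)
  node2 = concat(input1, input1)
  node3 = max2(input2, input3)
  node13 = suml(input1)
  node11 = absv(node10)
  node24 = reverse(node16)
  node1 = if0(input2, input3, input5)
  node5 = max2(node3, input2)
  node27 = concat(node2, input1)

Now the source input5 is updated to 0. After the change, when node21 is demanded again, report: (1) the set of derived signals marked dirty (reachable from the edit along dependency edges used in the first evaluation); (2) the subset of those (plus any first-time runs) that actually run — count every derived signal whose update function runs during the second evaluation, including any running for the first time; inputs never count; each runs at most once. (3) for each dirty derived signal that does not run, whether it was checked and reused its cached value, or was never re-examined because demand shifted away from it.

The edit dirties: node21.
7 derived signals run: node3, node4, node8, node10, node14, node19, node21.
No dirty derived signal escaped a run.
Note the branch switch — node3, node4, node8, node10, node14, node19 had no cache and run now for the first time.

First demand of the output computes:
  node21 = if0(input5=6 -> else branch input2) = 2

After the edit, cleaning proceeds:
  node3: had never run; runs now, result 2.
  node4: had never run; runs now, result 2.
  node8: had never run; runs now, result 2.
  node10: had never run; runs now, result 4.
  node14: had never run; runs now, result 2.
  node19: had never run; runs now, result 2.
  node21: a read changed (input5 6->0) — executes, giving 2 — identical to its old value.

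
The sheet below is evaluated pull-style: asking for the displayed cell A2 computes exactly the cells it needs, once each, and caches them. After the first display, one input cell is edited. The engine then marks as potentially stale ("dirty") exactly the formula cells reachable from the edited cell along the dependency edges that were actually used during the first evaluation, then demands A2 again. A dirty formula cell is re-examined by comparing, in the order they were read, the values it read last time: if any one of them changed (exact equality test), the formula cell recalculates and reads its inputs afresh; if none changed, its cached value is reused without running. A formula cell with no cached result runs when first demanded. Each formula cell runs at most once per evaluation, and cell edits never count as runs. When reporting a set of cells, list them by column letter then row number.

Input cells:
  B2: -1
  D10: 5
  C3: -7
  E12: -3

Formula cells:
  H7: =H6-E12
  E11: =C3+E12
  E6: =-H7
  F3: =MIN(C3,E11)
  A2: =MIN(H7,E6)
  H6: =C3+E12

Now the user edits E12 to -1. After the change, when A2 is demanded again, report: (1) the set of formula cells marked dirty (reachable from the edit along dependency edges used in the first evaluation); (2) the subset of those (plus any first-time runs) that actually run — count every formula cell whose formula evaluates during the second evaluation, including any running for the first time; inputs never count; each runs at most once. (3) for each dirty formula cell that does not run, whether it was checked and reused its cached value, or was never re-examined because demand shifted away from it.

The edit dirties: A2, E6, H6, H7.
2 formula cells run: H6, H7.
Cache hits after checking: A2, E6.
Note the absorption at H7: it re-runs yet its value is the same, leaving the output's value untouched.

First demand of the output computes:
  H6 = -7 + -3 = -10
  H7 = -10 - -3 = -7
  E6 = -(-7) = 7
  A2 = MIN(-7, 7) = -7

After the edit, cleaning proceeds:
  H6: a read changed (E12 -3->-1) — executes, giving -8.
  H7: a read changed (H6 -10->-8; E12 -3->-1) — executes, giving -7 — identical to its old value.
  E6: dirty, but its reads are unchanged (H7 unchanged); cached 7 stands.
  A2: dirty, but its reads are unchanged (H7 unchanged, E6 unchanged); cached -7 stands.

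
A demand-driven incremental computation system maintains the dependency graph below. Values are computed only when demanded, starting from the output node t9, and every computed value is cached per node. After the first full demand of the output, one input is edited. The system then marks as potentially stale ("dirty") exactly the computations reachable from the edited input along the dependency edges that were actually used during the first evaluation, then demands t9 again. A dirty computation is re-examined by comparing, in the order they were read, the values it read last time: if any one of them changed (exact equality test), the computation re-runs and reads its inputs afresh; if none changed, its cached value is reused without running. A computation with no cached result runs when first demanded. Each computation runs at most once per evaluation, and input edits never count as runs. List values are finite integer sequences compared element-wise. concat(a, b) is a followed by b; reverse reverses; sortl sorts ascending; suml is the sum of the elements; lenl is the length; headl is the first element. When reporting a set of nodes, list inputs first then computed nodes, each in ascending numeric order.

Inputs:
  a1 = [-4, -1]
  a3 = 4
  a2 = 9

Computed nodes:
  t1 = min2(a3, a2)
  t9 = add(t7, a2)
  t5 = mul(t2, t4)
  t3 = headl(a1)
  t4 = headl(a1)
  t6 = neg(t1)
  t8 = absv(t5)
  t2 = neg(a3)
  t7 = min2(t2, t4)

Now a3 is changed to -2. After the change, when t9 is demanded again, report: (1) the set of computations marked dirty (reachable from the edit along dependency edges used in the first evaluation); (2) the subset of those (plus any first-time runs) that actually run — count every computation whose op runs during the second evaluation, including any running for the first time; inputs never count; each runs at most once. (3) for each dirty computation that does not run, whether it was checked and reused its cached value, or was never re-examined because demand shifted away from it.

First evaluation (everything demanded from the output):
  t2 = neg(4) = -4
  t4 = headl([-4, -1]) = -4
  t7 = min2(-4, -4) = -4
  t9 = add(-4, 9) = 5

Propagation after the edit:
  t2: runs — a3 4->-2; result 2.
  t7: runs — t2 -4->2; result -4 (same value as before).
  t9: checked — values it read are unchanged (t7 unchanged, a2 unchanged); reused cached 5 without running.

Key observation: the change is absorbed at t7 — it re-runs but produces the same value, and the output's value is unchanged.

Marked dirty: t2, t7, t9.
Computations that run: t2, t7 — 2 in total.
Checked but reused from cache: t9.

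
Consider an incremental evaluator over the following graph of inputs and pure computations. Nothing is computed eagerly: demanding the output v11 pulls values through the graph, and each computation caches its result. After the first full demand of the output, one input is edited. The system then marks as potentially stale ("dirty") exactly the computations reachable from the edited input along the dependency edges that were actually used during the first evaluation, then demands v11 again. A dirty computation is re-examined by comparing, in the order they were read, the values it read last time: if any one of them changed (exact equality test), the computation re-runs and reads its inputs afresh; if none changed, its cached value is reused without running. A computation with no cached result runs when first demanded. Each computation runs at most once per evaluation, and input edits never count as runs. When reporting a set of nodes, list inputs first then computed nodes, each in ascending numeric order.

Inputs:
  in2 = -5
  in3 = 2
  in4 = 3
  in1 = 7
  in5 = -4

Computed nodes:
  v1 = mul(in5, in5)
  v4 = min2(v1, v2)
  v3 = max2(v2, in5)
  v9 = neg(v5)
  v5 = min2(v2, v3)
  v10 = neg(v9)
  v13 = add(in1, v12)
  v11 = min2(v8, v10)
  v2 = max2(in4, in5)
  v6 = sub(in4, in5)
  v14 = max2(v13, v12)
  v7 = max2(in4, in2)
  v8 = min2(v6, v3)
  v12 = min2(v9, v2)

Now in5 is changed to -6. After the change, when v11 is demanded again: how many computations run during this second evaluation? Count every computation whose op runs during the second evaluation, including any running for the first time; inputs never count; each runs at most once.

Run set: v2, v3, v6, v8 (4 run).
The important point: at v5 every value read last time is unchanged, so the dirty flag clears without a run.

Initial pass — values computed on the first demand:
  v2 = max2(3, -4) = 3
  v3 = max2(3, -4) = 3
  v5 = min2(3, 3) = 3
  v6 = sub(3, -4) = 7
  v8 = min2(7, 3) = 3
  v9 = neg(3) = -3
  v10 = neg(-3) = 3
  v11 = min2(3, 3) = 3

Second demand — change propagation:
  v2: re-runs because in5 -4->-6; new result 3 (unchanged).
  v3: re-runs because in5 -4->-6; new result 3 (unchanged).
  v5: re-examined; everything it read last time is the same (v2 unchanged, v3 unchanged) — cache 3 kept, no run.
  v6: re-runs because in5 -4->-6; new result 9.
  v8: re-runs because v6 7->9; new result 3 (unchanged).
  v9: re-examined; everything it read last time is the same (v5 unchanged) — cache -3 kept, no run.
  v10: re-examined; everything it read last time is the same (v9 unchanged) — cache 3 kept, no run.
  v11: re-examined; everything it read last time is the same (v8 unchanged, v10 unchanged) — cache 3 kept, no run.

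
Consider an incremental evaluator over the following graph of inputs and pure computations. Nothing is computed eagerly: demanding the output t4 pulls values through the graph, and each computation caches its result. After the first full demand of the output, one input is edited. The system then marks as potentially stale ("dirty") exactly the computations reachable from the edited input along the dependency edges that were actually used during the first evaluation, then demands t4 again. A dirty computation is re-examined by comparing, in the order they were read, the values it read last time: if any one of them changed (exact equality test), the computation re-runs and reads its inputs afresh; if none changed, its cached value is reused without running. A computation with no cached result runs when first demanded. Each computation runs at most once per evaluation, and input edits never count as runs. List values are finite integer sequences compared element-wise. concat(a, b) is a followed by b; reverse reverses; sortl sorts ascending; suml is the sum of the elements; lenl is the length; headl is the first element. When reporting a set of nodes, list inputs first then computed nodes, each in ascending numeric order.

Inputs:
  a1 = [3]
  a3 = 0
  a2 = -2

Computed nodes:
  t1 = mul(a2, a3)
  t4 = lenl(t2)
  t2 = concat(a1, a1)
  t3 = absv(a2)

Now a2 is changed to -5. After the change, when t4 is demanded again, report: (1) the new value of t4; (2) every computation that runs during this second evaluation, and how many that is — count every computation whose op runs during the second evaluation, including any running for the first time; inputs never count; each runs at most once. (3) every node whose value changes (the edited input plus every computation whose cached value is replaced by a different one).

t4 now evaluates to 2.
Run set: none (0 run).
Changed values: a2.
The important point: nothing the output needs ever reads a2, so the edit is invisible to it.

Initial pass — values computed on the first demand:
  t2 = concat([3], [3]) = [3, 3]
  t4 = lenl([3, 3]) = 2

Second demand — change propagation:
  no demanded computation ever read a2, so the edit dirties nothing and nothing runs.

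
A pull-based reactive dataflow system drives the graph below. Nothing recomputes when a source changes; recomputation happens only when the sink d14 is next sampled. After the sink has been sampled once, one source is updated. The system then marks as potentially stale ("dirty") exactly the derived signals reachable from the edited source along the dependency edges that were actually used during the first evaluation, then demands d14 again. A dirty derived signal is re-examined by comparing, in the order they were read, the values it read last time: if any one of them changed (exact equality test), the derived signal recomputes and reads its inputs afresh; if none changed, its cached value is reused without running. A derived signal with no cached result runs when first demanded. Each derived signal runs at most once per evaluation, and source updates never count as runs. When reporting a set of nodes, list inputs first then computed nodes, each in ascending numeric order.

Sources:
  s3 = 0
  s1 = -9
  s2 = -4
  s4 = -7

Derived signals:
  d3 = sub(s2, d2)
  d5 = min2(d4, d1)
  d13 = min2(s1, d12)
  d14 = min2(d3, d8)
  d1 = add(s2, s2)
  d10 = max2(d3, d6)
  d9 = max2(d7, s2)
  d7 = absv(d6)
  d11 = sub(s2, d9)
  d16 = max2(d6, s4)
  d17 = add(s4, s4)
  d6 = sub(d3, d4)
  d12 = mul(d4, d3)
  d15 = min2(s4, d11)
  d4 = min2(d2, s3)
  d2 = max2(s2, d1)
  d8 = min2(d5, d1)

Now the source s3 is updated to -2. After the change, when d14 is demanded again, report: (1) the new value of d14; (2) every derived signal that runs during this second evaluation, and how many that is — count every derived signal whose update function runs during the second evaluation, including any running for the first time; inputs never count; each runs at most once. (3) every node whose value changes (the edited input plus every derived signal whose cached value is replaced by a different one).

New value of d14: -8.
Derived signals that run: d4 — 1 in total.
Values that change: s3.
Key observation: the change is absorbed at d4 — it re-runs but produces the same value, and the output's value is unchanged.

First evaluation (everything demanded from the output):
  d1 = add(-4, -4) = -8
  d2 = max2(-4, -8) = -4
  d3 = sub(-4, -4) = 0
  d4 = min2(-4, 0) = -4
  d5 = min2(-4, -8) = -8
  d8 = min2(-8, -8) = -8
  d14 = min2(0, -8) = -8

Propagation after the edit:
  d4: runs — s3 0->-2; result -4 (same value as before).
  d5: checked — values it read are unchanged (d4 unchanged, d1 unchanged); reused cached -8 without running.
  d8: checked — values it read are unchanged (d5 unchanged, d1 unchanged); reused cached -8 without running.
  d14: checked — values it read are unchanged (d3 unchanged, d8 unchanged); reused cached -8 without running.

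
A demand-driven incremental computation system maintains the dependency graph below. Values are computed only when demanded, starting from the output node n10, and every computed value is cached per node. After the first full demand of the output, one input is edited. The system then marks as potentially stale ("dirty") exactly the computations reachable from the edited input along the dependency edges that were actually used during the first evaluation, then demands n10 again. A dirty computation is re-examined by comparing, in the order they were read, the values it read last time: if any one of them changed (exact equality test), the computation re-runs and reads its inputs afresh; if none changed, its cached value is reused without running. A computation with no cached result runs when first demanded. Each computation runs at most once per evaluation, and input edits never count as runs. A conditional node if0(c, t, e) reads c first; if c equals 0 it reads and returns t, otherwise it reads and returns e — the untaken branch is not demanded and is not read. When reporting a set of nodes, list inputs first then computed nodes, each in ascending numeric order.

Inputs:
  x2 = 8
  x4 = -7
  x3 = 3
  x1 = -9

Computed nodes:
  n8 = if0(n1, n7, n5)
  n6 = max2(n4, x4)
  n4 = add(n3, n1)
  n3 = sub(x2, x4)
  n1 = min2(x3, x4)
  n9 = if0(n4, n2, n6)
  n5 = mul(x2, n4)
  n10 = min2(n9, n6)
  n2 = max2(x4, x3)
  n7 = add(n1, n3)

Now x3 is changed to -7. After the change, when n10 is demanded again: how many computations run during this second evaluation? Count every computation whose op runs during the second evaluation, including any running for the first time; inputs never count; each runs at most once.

Computations that run: n1 — 1 in total.
Key observation: the change is absorbed at n1 — it re-runs but produces the same value, and the output's value is unchanged.

First evaluation (everything demanded from the output):
  n1 = min2(3, -7) = -7
  n3 = sub(8, -7) = 15
  n4 = add(15, -7) = 8
  n6 = max2(8, -7) = 8
  n9 = if0(n4=8 -> else branch n6) = 8
  n10 = min2(8, 8) = 8

Propagation after the edit:
  n1: runs — x3 3->-7; result -7 (same value as before).
  n4: checked — values it read are unchanged (n3 unchanged, n1 unchanged); reused cached 8 without running.
  n6: checked — values it read are unchanged (n4 unchanged, x4 unchanged); reused cached 8 without running.
  n9: checked — values it read are unchanged (n4 unchanged, n6 unchanged); reused cached 8 without running.
  n10: checked — values it read are unchanged (n9 unchanged, n6 unchanged); reused cached 8 without running.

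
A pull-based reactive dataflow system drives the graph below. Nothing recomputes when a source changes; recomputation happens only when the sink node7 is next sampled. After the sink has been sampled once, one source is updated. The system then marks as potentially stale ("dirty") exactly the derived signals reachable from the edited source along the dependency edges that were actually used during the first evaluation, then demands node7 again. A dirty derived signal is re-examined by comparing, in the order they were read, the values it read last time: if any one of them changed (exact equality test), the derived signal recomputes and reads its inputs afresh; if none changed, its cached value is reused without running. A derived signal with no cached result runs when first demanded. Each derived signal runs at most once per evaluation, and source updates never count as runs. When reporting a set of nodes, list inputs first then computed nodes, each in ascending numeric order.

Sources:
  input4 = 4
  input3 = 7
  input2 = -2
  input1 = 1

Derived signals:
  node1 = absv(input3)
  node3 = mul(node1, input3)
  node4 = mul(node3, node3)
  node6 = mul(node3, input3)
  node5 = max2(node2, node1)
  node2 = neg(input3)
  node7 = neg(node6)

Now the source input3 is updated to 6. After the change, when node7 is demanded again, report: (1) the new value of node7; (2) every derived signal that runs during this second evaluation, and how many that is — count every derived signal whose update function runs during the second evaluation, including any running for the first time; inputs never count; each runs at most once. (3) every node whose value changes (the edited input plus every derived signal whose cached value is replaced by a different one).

First evaluation (everything demanded from the output):
  node1 = absv(7) = 7
  node3 = mul(7, 7) = 49
  node6 = mul(49, 7) = 343
  node7 = neg(343) = -343

Propagation after the edit:
  node1: runs — input3 7->6; result 6.
  node3: runs — node1 7->6; input3 7->6; result 36.
  node6: runs — node3 49->36; input3 7->6; result 216.
  node7: runs — node6 343->216; result -216.

New value of node7: -216.
Derived signals that run: node1, node3, node6, node7 — 4 in total.
Values that change: input3, node1, node3, node6, node7.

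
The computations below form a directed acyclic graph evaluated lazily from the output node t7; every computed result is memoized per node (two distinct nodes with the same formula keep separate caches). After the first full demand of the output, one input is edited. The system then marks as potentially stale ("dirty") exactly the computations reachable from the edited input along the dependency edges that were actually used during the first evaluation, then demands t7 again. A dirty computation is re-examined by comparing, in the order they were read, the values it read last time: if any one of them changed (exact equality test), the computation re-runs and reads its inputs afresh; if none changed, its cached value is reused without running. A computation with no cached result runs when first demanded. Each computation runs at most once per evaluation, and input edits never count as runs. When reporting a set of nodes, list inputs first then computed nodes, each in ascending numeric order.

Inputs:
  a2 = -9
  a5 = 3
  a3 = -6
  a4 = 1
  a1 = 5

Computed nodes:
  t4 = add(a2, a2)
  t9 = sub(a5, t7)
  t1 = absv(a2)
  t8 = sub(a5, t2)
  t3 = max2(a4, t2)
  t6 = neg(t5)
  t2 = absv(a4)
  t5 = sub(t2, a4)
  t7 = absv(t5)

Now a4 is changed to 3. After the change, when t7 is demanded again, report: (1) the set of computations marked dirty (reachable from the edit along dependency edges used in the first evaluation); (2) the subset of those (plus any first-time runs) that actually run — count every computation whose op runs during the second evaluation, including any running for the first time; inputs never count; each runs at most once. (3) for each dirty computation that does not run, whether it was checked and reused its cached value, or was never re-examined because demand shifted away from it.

The edit dirties: t2, t5, t7.
2 computations run: t2, t5.
Cache hits after checking: t7.
Note the absorption at t5: it re-runs yet its value is the same, leaving the output's value untouched.

First demand of the output computes:
  t2 = absv(1) = 1
  t5 = sub(1, 1) = 0
  t7 = absv(0) = 0

After the edit, cleaning proceeds:
  t2: a read changed (a4 1->3) — executes, giving 3.
  t5: a read changed (t2 1->3; a4 1->3) — executes, giving 0 — identical to its old value.
  t7: dirty, but its reads are unchanged (t5 unchanged); cached 0 stands.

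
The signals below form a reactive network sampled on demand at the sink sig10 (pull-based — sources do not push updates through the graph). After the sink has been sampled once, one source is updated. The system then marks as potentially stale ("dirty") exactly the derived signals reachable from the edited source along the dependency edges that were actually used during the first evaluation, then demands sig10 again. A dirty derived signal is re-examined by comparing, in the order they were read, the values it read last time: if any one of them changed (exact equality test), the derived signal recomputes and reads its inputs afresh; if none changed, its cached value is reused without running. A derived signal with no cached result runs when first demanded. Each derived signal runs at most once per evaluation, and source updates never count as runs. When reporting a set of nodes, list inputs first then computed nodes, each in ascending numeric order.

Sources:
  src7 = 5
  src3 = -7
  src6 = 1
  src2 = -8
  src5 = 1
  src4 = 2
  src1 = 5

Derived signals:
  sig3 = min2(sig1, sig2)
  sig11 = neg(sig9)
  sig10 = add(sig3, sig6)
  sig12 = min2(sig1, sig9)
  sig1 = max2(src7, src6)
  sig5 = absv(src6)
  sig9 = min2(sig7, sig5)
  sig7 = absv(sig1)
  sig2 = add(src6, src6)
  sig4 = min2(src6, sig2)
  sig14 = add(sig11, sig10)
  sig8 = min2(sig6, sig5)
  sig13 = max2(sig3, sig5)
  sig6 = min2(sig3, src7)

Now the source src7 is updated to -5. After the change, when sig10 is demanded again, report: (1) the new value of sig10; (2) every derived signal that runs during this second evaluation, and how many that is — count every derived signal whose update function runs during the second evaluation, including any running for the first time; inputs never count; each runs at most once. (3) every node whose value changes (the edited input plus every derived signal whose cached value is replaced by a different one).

Initial pass — values computed on the first demand:
  sig1 = max2(5, 1) = 5
  sig2 = add(1, 1) = 2
  sig3 = min2(5, 2) = 2
  sig6 = min2(2, 5) = 2
  sig10 = add(2, 2) = 4

Second demand — change propagation:
  sig1: re-runs because src7 5->-5; new result 1.
  sig3: re-runs because sig1 5->1; new result 1.
  sig6: re-runs because sig3 2->1; src7 5->-5; new result -5.
  sig10: re-runs because sig3 2->1; sig6 2->-5; new result -4.

sig10 now evaluates to -4.
Run set: sig1, sig3, sig6, sig10 (4 run).
Changed values: src7, sig1, sig3, sig6, sig10.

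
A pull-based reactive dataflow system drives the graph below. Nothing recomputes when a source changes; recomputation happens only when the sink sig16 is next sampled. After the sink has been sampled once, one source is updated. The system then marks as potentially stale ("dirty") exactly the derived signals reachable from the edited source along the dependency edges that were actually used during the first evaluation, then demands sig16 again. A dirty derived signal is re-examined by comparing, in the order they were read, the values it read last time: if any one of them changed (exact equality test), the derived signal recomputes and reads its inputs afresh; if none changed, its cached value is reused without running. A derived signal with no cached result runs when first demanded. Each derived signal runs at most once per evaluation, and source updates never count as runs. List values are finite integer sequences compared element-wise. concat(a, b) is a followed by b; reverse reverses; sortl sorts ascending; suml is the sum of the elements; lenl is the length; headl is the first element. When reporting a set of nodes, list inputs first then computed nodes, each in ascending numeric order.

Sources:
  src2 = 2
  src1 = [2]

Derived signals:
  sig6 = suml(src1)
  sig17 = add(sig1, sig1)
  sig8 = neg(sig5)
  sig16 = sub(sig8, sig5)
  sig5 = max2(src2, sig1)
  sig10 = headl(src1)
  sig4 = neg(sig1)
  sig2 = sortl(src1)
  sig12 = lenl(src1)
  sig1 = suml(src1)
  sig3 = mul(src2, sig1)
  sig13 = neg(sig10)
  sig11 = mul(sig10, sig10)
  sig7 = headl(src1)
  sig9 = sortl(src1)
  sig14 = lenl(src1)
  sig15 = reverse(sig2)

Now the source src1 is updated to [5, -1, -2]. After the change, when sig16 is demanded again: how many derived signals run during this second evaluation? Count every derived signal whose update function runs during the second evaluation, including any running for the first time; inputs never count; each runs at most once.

First evaluation (everything demanded from the output):
  sig1 = suml([2]) = 2
  sig5 = max2(2, 2) = 2
  sig8 = neg(2) = -2
  sig16 = sub(-2, 2) = -4

Propagation after the edit:
  sig1: runs — src1 [2]->[5, -1, -2]; result 2 (same value as before).
  sig5: checked — values it read are unchanged (src2 unchanged, sig1 unchanged); reused cached 2 without running.
  sig8: checked — values it read are unchanged (sig5 unchanged); reused cached -2 without running.
  sig16: checked — values it read are unchanged (sig8 unchanged, sig5 unchanged); reused cached -4 without running.

Key observation: the change is absorbed at sig1 — it re-runs but produces the same value, and the output's value is unchanged.

Derived signals that run: sig1 — 1 in total.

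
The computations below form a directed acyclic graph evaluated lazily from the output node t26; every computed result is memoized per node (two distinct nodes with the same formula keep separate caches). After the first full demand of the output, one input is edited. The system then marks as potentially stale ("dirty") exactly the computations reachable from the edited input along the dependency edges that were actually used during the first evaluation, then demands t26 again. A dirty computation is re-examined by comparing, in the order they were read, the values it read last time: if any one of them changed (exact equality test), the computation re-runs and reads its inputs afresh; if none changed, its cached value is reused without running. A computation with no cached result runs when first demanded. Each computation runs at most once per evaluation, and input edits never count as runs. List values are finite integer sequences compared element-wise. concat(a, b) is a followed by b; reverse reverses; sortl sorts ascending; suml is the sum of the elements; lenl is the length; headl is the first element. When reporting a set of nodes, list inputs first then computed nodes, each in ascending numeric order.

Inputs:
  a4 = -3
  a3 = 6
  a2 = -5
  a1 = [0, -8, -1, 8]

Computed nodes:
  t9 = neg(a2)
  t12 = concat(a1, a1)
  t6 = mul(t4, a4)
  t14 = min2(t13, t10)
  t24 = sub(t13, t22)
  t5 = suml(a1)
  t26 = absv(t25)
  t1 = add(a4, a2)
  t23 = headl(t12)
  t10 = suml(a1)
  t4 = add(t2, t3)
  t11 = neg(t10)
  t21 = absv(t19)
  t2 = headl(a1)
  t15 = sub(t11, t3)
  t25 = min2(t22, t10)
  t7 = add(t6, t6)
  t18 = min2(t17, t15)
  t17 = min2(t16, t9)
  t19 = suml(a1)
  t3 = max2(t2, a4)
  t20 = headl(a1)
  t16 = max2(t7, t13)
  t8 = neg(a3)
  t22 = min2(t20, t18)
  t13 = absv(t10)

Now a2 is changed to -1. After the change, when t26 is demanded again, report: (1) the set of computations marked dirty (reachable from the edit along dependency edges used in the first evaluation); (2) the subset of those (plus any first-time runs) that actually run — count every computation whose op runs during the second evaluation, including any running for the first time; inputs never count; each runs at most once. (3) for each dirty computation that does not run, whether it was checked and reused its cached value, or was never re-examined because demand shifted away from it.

The edit dirties: t9, t17, t18, t22, t25, t26.
2 computations run: t9, t17.
Cache hits after checking: t18, t22, t25, t26.
Note the absorption at t17: it re-runs yet its value is the same, leaving the output's value untouched.

First demand of the output computes:
  t2 = headl([0, -8, -1, 8]) = 0
  t3 = max2(0, -3) = 0
  t4 = add(0, 0) = 0
  t6 = mul(0, -3) = 0
  t7 = add(0, 0) = 0
  t9 = neg(-5) = 5
  t10 = suml([0, -8, -1, 8]) = -1
  t11 = neg(-1) = 1
  t13 = absv(-1) = 1
  t15 = sub(1, 0) = 1
  t16 = max2(0, 1) = 1
  t17 = min2(1, 5) = 1
  t18 = min2(1, 1) = 1
  t20 = headl([0, -8, -1, 8]) = 0
  t22 = min2(0, 1) = 0
  t25 = min2(0, -1) = -1
  t26 = absv(-1) = 1

After the edit, cleaning proceeds:
  t9: a read changed (a2 -5->-1) — executes, giving 1.
  t17: a read changed (t9 5->1) — executes, giving 1 — identical to its old value.
  t18: dirty, but its reads are unchanged (t17 unchanged, t15 unchanged); cached 1 stands.
  t22: dirty, but its reads are unchanged (t20 unchanged, t18 unchanged); cached 0 stands.
  t25: dirty, but its reads are unchanged (t22 unchanged, t10 unchanged); cached -1 stands.
  t26: dirty, but its reads are unchanged (t25 unchanged); cached 1 stands.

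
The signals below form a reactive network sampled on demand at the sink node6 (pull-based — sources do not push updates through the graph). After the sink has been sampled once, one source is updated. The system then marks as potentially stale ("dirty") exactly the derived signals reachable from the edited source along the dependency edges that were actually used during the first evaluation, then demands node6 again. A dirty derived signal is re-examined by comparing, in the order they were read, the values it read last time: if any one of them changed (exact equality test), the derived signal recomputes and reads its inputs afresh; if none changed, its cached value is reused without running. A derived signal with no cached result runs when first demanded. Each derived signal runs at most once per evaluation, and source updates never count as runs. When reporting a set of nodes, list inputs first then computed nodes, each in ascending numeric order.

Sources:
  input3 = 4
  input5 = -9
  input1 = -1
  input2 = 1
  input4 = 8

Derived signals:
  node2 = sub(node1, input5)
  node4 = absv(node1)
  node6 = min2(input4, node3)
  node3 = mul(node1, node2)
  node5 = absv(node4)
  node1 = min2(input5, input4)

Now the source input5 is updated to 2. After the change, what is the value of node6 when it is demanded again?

Initial pass — values computed on the first demand:
  node1 = min2(-9, 8) = -9
  node2 = sub(-9, -9) = 0
  node3 = mul(-9, 0) = 0
  node6 = min2(8, 0) = 0

Second demand — change propagation:
  node1: re-runs because input5 -9->2; new result 2.
  node2: re-runs because node1 -9->2; input5 -9->2; new result 0 (unchanged).
  node3: re-runs because node1 -9->2; new result 0 (unchanged).
  node6: re-examined; everything it read last time is the same (input4 unchanged, node3 unchanged) — cache 0 kept, no run.

The important point: at node6 every value read last time is unchanged, so the dirty flag clears without a run.

node6 now evaluates to 0.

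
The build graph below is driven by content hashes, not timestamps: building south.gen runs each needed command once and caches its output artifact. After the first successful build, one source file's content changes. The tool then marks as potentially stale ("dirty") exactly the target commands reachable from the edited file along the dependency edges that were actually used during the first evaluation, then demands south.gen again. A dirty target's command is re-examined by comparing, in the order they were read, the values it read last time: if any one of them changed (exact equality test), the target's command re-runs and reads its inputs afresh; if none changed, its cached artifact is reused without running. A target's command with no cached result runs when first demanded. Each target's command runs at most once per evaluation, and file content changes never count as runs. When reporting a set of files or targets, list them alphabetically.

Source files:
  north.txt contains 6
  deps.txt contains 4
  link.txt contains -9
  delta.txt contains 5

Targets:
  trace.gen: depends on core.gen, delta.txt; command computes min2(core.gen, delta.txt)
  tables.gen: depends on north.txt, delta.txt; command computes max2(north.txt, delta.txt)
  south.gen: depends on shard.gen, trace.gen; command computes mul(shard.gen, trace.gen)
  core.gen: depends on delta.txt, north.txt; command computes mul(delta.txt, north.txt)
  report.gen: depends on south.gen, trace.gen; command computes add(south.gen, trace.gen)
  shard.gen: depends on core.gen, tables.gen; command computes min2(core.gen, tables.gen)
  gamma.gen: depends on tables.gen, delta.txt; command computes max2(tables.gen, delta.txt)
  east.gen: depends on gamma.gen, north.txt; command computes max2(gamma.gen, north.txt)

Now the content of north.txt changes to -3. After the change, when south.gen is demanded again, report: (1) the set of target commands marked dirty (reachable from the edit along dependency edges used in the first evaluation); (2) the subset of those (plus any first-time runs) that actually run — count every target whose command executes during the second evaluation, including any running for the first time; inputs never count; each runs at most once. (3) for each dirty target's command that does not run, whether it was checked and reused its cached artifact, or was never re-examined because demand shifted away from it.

Dirty set: core.gen, shard.gen, south.gen, tables.gen, trace.gen.
Run set: core.gen, shard.gen, south.gen, tables.gen, trace.gen (5 run).
All dirty target commands ended up running.

Initial pass — values computed on the first demand:
  core.gen = mul(5, 6) = 30
  tables.gen = max2(6, 5) = 6
  shard.gen = min2(30, 6) = 6
  trace.gen = min2(30, 5) = 5
  south.gen = mul(6, 5) = 30

Second demand — change propagation:
  core.gen: re-runs because north.txt 6->-3; new result -15.
  tables.gen: re-runs because north.txt 6->-3; new result 5.
  shard.gen: re-runs because core.gen 30->-15; tables.gen 6->5; new result -15.
  trace.gen: re-runs because core.gen 30->-15; new result -15.
  south.gen: re-runs because shard.gen 6->-15; trace.gen 5->-15; new result 225.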